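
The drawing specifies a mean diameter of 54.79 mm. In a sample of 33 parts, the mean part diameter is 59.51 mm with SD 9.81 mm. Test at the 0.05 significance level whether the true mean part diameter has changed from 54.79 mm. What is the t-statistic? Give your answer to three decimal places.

H0: μ = 54.79; H1: μ ≠ 54.79 (one-sample t-test, two-sided).
t = (x̄ − μ₀)/(s/√n) = (59.51 − 54.79)/(9.81/√33) = 2.764
df = n − 1 = 32
Two-sided p-value ≈ 0.0094
Since p ≈ 0.0094 < α = 0.05, reject H0; the data support H1.

2.764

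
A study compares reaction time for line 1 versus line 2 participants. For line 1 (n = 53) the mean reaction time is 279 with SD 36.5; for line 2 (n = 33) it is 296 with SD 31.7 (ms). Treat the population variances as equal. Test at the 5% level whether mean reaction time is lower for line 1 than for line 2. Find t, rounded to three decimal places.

Let group 1 = line 1, group 2 = line 2. H0: μ_1 = μ_2; H1: μ_1 < μ_2 (two-sample pooled-variance t-test, left-tailed).
s_p² = [(53−1)·36.5² + (33−1)·31.7²]/(53+33−2) = 1207.54
t = (279 − 296)/√[1207.54·(1/53 + 1/33)] = -2.206
df = n₁ + n₂ − 2 = 84
p-value = P(T ≤ -2.206) ≈ 0.0151
Since p ≈ 0.0151 < α = 0.05, reject H0; the evidence is statistically significant.

-2.206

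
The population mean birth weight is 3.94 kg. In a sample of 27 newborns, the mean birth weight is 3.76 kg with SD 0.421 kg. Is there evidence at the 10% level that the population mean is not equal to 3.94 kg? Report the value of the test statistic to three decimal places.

-2.222

H0: μ = 3.94; H1: μ ≠ 3.94 (one-sample t-test, two-sided).
t = (x̄ − μ₀)/(s/√n) = (3.76 − 3.94)/(0.421/√27) = -2.222
df = n − 1 = 26
Two-sided p-value ≈ 0.035
Since p ≈ 0.035 < α = 0.1, reject H0; the evidence is statistically significant.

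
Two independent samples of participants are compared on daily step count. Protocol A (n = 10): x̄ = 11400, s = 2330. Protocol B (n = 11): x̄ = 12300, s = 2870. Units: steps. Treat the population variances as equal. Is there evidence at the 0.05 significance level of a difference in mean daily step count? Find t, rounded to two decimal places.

Let group 1 = protocol A, group 2 = protocol B. H0: μ_1 = μ_2; H1: μ_1 ≠ μ_2 (two-sample pooled-variance t-test, two-sided).
s_p² = [(10−1)·2330² + (11−1)·2870²]/(10+11−2) = 6906790
t = (11400 − 12300)/√[6906790·(1/10 + 1/11)] = -0.78
df = n₁ + n₂ − 2 = 19
Two-sided p-value ≈ 0.443
Since p ≈ 0.443 > α = 0.05, fail to reject H0; the data do not provide sufficient evidence against H0.

-0.78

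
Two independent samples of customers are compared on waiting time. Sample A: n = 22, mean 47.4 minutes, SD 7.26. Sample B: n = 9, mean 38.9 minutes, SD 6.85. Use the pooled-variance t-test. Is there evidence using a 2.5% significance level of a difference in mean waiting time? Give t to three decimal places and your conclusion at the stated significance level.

Let group 1 = sample A, group 2 = sample B. H0: μ_1 = μ_2; H1: μ_1 ≠ μ_2 (two-sample pooled-variance t-test, two-sided).
s_p² = [(22−1)·7.26² + (9−1)·6.85²]/(22+9−2) = 51.1117
t = (47.4 − 38.9)/√[51.1117·(1/22 + 1/9)] = 3.005
df = n₁ + n₂ − 2 = 29
Two-sided p-value ≈ 0.005
Since p ≈ 0.005 < α = 0.025, reject H0; the evidence is statistically significant.

t = 3.005; reject H0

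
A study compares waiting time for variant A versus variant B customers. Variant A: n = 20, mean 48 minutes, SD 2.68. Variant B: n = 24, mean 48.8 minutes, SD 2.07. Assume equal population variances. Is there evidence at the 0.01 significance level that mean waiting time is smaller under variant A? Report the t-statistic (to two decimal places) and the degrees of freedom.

Let group 1 = variant A, group 2 = variant B. H0: μ_1 = μ_2; H1: μ_1 < μ_2 (two-sample pooled-variance t-test, left-tailed).
s_p² = [(20−1)·2.68² + (24−1)·2.07²]/(20+24−2) = 5.59567
t = (48 − 48.8)/√[5.59567·(1/20 + 1/24)] = -1.12
df = n₁ + n₂ − 2 = 42
p-value = P(T ≤ -1.12) ≈ 0.135
Since p ≈ 0.135 > α = 0.01, fail to reject H0; the data do not provide sufficient evidence against H0.

t = -1.12, df = 42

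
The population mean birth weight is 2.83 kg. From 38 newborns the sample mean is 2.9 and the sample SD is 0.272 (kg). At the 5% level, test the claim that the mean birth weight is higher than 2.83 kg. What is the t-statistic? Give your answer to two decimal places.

1.59

H0: μ = 2.83; H1: μ > 2.83 (one-sample t-test, right-tailed).
t = (x̄ − μ₀)/(s/√n) = (2.9 − 2.83)/(0.272/√38) = 1.59
df = n − 1 = 37
p-value = P(T ≥ 1.59) ≈ 0.0606
Since p ≈ 0.0606 > α = 0.05, fail to reject H0; the data do not provide sufficient evidence against H0.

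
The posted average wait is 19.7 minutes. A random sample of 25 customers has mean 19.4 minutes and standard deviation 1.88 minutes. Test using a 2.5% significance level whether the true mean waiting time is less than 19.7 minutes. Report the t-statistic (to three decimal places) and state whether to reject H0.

t = -0.798; fail to reject H0

H0: μ = 19.7; H1: μ < 19.7 (one-sample t-test, left-tailed).
t = (x̄ − μ₀)/(s/√n) = (19.4 − 19.7)/(1.88/√25) = -0.798
df = n − 1 = 24
p-value = P(T ≤ -0.798) ≈ 0.2164
Since p ≈ 0.2164 > α = 0.025, fail to reject H0; the data do not provide sufficient evidence against H0.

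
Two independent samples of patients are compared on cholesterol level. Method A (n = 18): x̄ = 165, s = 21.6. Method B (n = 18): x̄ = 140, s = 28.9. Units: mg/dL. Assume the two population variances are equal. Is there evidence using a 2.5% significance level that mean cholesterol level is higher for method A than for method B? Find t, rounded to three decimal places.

Let group 1 = method A, group 2 = method B. H0: μ_1 = μ_2; H1: μ_1 > μ_2 (two-sample pooled-variance t-test, right-tailed).
s_p² = [(18−1)·21.6² + (18−1)·28.9²]/(18+18−2) = 650.885
t = (165 − 140)/√[650.885·(1/18 + 1/18)] = 2.940
df = n₁ + n₂ − 2 = 34
p-value = P(T ≥ 2.940) ≈ 0.003
Since p ≈ 0.003 < α = 0.025, reject H0; the data support H1.

2.940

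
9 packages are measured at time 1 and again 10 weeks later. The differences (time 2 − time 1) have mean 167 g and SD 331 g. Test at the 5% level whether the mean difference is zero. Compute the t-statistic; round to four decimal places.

1.5136

H0: μ_d = 0; H1: μ_d ≠ 0 (paired t-test on the differences, two-sided).
t = d̄/(s_d/√n) = 167/(331/√9) = 1.5136
df = n − 1 = 8
Two-sided p-value ≈ 0.169
Since p ≈ 0.169 > α = 0.05, fail to reject H0; the data do not provide sufficient evidence against H0.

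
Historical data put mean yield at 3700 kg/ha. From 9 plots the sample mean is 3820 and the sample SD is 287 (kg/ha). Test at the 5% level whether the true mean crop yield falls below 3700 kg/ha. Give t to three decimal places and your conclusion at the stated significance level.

H0: μ = 3700; H1: μ < 3700 (one-sample t-test, left-tailed).
t = (x̄ − μ₀)/(s/√n) = (3820 − 3700)/(287/√9) = 1.254
df = n − 1 = 8
p-value = P(T ≤ 1.254) ≈ 0.8774
Since p ≈ 0.8774 > α = 0.05, fail to reject H0; the data do not provide sufficient evidence against H0.

t = 1.254; fail to reject H0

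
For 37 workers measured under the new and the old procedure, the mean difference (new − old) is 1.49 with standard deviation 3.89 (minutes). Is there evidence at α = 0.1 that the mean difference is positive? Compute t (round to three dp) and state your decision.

H0: μ_d = 0; H1: μ_d > 0 (paired t-test on the differences, right-tailed).
t = d̄/(s_d/√n) = 1.49/(3.89/√37) = 2.330
df = n − 1 = 36
p-value = P(T ≥ 2.330) ≈ 0.0128
Since p ≈ 0.0128 < α = 0.1, reject H0; the data support H1.

t = 2.330; reject H0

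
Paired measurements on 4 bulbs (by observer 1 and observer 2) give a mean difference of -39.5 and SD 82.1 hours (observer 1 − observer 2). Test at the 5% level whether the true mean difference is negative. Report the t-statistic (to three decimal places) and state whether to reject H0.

t = -0.962; fail to reject H0

H0: μ_d = 0; H1: μ_d < 0 (paired t-test on the differences, left-tailed).
t = d̄/(s_d/√n) = -39.5/(82.1/√4) = -0.962
df = n − 1 = 3
p-value = P(T ≤ -0.962) ≈ 0.203
Since p ≈ 0.203 > α = 0.05, fail to reject H0; the data do not provide sufficient evidence against H0.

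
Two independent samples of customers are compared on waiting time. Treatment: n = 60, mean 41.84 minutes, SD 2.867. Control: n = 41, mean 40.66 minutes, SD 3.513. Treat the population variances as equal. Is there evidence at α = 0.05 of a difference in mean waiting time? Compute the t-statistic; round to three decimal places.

Let group 1 = treatment, group 2 = control. H0: μ_1 = μ_2; H1: μ_1 ≠ μ_2 (two-sample pooled-variance t-test, two-sided).
s_p² = [(60−1)·2.867² + (41−1)·3.513²]/(60+41−2) = 9.88493
t = (41.84 − 40.66)/√[9.88493·(1/60 + 1/41)] = 1.852
df = n₁ + n₂ − 2 = 99
Two-sided p-value ≈ 0.0670
Since p ≈ 0.0670 > α = 0.05, fail to reject H0; the evidence is not statistically significant.

1.852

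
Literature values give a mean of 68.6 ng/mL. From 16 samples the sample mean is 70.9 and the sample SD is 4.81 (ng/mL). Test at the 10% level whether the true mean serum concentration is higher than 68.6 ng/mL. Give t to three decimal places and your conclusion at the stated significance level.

H0: μ = 68.6; H1: μ > 68.6 (one-sample t-test, right-tailed).
t = (x̄ − μ₀)/(s/√n) = (70.9 − 68.6)/(4.81/√16) = 1.913
df = n − 1 = 15
p-value = P(T ≥ 1.913) ≈ 0.038
Since p ≈ 0.038 < α = 0.1, reject H0; the evidence is statistically significant.

t = 1.913; reject H0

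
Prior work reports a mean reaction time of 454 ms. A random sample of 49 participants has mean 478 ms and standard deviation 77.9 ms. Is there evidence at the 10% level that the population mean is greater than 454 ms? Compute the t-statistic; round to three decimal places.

2.157

H0: μ = 454; H1: μ > 454 (one-sample t-test, right-tailed).
t = (x̄ − μ₀)/(s/√n) = (478 − 454)/(77.9/√49) = 2.157
df = n − 1 = 48
p-value = P(T ≥ 2.157) ≈ 0.0180
Since p ≈ 0.0180 < α = 0.1, reject H0; the data support H1.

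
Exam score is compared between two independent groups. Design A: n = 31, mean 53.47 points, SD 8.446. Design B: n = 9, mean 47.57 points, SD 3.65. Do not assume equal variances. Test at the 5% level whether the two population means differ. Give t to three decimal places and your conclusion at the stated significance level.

Let group 1 = design A, group 2 = design B. H0: μ_1 = μ_2; H1: μ_1 ≠ μ_2 (Welch's two-sample t-test, two-sided).
t = (x̄_1 − x̄_2)/√(s_1²/n_1 + s_2²/n_2) = (53.47 − 47.57)/√(8.446²/31 + 3.65²/9) = 3.034
Welch–Satterthwaite df ≈ 31.75
Two-sided p-value ≈ 0.005
Since p ≈ 0.005 < α = 0.05, reject H0; the evidence is statistically significant.

t = 3.034; reject H0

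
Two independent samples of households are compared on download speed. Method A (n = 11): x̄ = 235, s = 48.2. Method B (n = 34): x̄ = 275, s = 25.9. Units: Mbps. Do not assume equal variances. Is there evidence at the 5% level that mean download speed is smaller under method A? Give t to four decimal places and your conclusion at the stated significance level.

t = -2.6322; reject H0

Let group 1 = method A, group 2 = method B. H0: μ_1 = μ_2; H1: μ_1 < μ_2 (Welch's two-sample t-test, left-tailed).
t = (x̄_1 − x̄_2)/√(s_1²/n_1 + s_2²/n_2) = (235 − 275)/√(48.2²/11 + 25.9²/34) = -2.6322
Welch–Satterthwaite df ≈ 11.92
p-value = P(T ≤ -2.6322) ≈ 0.0110
Since p ≈ 0.0110 < α = 0.05, reject H0; the evidence is statistically significant.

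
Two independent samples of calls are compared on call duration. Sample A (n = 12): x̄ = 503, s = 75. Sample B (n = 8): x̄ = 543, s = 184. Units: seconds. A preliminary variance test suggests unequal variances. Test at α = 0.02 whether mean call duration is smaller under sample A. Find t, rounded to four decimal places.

-0.5834

Let group 1 = sample A, group 2 = sample B. H0: μ_1 = μ_2; H1: μ_1 < μ_2 (Welch's two-sample t-test, left-tailed).
t = (x̄_1 − x̄_2)/√(s_1²/n_1 + s_2²/n_2) = (503 − 543)/√(75²/12 + 184²/8) = -0.5834
Welch–Satterthwaite df ≈ 8.57
p-value = P(T ≤ -0.5834) ≈ 0.287
Since p ≈ 0.287 > α = 0.02, fail to reject H0; the data do not provide sufficient evidence against H0.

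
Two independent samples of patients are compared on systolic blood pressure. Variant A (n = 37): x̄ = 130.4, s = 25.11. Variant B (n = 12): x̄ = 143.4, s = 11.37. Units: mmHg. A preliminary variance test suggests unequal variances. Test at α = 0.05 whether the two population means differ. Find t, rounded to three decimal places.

Let group 1 = variant A, group 2 = variant B. H0: μ_1 = μ_2; H1: μ_1 ≠ μ_2 (Welch's two-sample t-test, two-sided).
t = (x̄_1 − x̄_2)/√(s_1²/n_1 + s_2²/n_2) = (130.4 − 143.4)/√(25.11²/37 + 11.37²/12) = -2.465
Welch–Satterthwaite df ≈ 41.55
Two-sided p-value ≈ 0.0179
Since p ≈ 0.0179 < α = 0.05, reject H0; the evidence is statistically significant.

-2.465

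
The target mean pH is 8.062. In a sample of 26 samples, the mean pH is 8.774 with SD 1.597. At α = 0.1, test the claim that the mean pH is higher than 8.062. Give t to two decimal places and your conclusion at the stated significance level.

H0: μ = 8.062; H1: μ > 8.062 (one-sample t-test, right-tailed).
t = (x̄ − μ₀)/(s/√n) = (8.774 − 8.062)/(1.597/√26) = 2.27
df = n − 1 = 25
p-value = P(T ≥ 2.27) ≈ 0.016
Since p ≈ 0.016 < α = 0.1, reject H0; the evidence is statistically significant.

t = 2.27; reject H0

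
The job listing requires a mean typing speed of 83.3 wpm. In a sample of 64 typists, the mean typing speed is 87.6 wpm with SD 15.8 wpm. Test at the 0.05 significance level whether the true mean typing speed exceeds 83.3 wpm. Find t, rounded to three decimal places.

H0: μ = 83.3; H1: μ > 83.3 (one-sample t-test, right-tailed).
t = (x̄ − μ₀)/(s/√n) = (87.6 − 83.3)/(15.8/√64) = 2.177
df = n − 1 = 63
p-value = P(T ≥ 2.177) ≈ 0.017
Since p ≈ 0.017 < α = 0.05, reject H0; the data support H1.

2.177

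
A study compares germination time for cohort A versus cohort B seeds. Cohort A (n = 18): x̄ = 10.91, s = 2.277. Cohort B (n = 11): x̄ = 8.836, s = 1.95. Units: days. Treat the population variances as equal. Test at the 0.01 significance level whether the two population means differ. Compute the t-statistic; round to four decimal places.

Let group 1 = cohort A, group 2 = cohort B. H0: μ_1 = μ_2; H1: μ_1 ≠ μ_2 (two-sample pooled-variance t-test, two-sided).
s_p² = [(18−1)·2.277² + (11−1)·1.95²]/(18+11−2) = 4.67279
t = (10.91 − 8.836)/√[4.67279·(1/18 + 1/11)] = 2.5070
df = n₁ + n₂ − 2 = 27
Two-sided p-value ≈ 0.0185
Since p ≈ 0.0185 > α = 0.01, fail to reject H0; the evidence is not statistically significant.

2.5070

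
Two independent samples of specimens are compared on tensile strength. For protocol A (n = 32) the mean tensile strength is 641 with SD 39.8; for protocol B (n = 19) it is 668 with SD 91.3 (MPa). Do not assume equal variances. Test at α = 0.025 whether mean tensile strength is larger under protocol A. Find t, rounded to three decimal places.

-1.222

Let group 1 = protocol A, group 2 = protocol B. H0: μ_1 = μ_2; H1: μ_1 > μ_2 (Welch's two-sample t-test, right-tailed).
t = (x̄_1 − x̄_2)/√(s_1²/n_1 + s_2²/n_2) = (641 − 668)/√(39.8²/32 + 91.3²/19) = -1.222
Welch–Satterthwaite df ≈ 22.13
p-value = P(T ≥ -1.222) ≈ 0.8827
Since p ≈ 0.8827 > α = 0.025, fail to reject H0; the data do not provide sufficient evidence against H0.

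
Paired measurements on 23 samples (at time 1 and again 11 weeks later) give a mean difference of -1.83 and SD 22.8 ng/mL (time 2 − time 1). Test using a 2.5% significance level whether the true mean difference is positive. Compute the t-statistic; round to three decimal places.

H0: μ_d = 0; H1: μ_d > 0 (paired t-test on the differences, right-tailed).
t = d̄/(s_d/√n) = -1.83/(22.8/√23) = -0.385
df = n − 1 = 22
p-value = P(T ≥ -0.385) ≈ 0.648
Since p ≈ 0.648 > α = 0.025, fail to reject H0; the evidence is not statistically significant.

-0.385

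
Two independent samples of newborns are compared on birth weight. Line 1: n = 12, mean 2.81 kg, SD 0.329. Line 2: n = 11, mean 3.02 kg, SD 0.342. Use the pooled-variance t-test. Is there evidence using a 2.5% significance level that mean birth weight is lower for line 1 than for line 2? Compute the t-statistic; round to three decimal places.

-1.501

Let group 1 = line 1, group 2 = line 2. H0: μ_1 = μ_2; H1: μ_1 < μ_2 (two-sample pooled-variance t-test, left-tailed).
s_p² = [(12−1)·0.329² + (11−1)·0.342²]/(12+11−2) = 0.112395
t = (2.81 − 3.02)/√[0.112395·(1/12 + 1/11)] = -1.501
df = n₁ + n₂ − 2 = 21
p-value = P(T ≤ -1.501) ≈ 0.0742
Since p ≈ 0.0742 > α = 0.025, fail to reject H0; the data do not provide sufficient evidence against H0.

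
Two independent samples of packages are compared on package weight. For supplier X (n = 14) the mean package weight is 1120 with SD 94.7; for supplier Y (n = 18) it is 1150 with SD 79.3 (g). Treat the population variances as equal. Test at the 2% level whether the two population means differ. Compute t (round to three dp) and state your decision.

t = -0.975; fail to reject H0

Let group 1 = supplier X, group 2 = supplier Y. H0: μ_1 = μ_2; H1: μ_1 ≠ μ_2 (two-sample pooled-variance t-test, two-sided).
s_p² = [(14−1)·94.7² + (18−1)·79.3²]/(14+18−2) = 7449.65
t = (1120 − 1150)/√[7449.65·(1/14 + 1/18)] = -0.975
df = n₁ + n₂ − 2 = 30
Two-sided p-value ≈ 0.337
Since p ≈ 0.337 > α = 0.02, fail to reject H0; the data do not provide sufficient evidence against H0.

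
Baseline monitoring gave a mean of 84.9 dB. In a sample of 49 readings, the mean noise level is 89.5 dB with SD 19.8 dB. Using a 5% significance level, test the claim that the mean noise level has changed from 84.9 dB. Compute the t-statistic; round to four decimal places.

1.6263

H0: μ = 84.9; H1: μ ≠ 84.9 (one-sample t-test, two-sided).
t = (x̄ − μ₀)/(s/√n) = (89.5 − 84.9)/(19.8/√49) = 1.6263
df = n − 1 = 48
Two-sided p-value ≈ 0.1104
Since p ≈ 0.1104 > α = 0.05, fail to reject H0; the evidence is not statistically significant.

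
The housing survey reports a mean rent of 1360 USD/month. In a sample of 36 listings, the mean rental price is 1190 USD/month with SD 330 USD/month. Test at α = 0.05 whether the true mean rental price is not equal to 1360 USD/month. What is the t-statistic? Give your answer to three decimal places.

H0: μ = 1360; H1: μ ≠ 1360 (one-sample t-test, two-sided).
t = (x̄ − μ₀)/(s/√n) = (1190 − 1360)/(330/√36) = -3.091
df = n − 1 = 35
Two-sided p-value ≈ 0.004
Since p ≈ 0.004 < α = 0.05, reject H0; the evidence is statistically significant.

-3.091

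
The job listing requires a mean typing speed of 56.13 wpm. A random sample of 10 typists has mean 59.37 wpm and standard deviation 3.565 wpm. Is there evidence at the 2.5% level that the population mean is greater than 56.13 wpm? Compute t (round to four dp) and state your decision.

t = 2.8740; reject H0

H0: μ = 56.13; H1: μ > 56.13 (one-sample t-test, right-tailed).
t = (x̄ − μ₀)/(s/√n) = (59.37 − 56.13)/(3.565/√10) = 2.8740
df = n − 1 = 9
p-value = P(T ≥ 2.8740) ≈ 0.0092
Since p ≈ 0.0092 < α = 0.025, reject H0; the evidence is statistically significant.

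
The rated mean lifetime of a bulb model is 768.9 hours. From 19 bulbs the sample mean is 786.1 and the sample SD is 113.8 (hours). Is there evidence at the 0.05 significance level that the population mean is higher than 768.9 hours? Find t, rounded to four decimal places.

H0: μ = 768.9; H1: μ > 768.9 (one-sample t-test, right-tailed).
t = (x̄ − μ₀)/(s/√n) = (786.1 − 768.9)/(113.8/√19) = 0.6588
df = n − 1 = 18
p-value = P(T ≥ 0.6588) ≈ 0.259
Since p ≈ 0.259 > α = 0.05, fail to reject H0; the data do not provide sufficient evidence against H0.

0.6588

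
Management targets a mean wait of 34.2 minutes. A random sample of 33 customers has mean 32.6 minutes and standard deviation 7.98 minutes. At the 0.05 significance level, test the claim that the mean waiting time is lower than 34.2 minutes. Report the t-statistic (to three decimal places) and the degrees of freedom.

H0: μ = 34.2; H1: μ < 34.2 (one-sample t-test, left-tailed).
t = (x̄ − μ₀)/(s/√n) = (32.6 − 34.2)/(7.98/√33) = -1.152
df = n − 1 = 32
p-value = P(T ≤ -1.152) ≈ 0.129
Since p ≈ 0.129 > α = 0.05, fail to reject H0; the data do not provide sufficient evidence against H0.

t = -1.152, df = 32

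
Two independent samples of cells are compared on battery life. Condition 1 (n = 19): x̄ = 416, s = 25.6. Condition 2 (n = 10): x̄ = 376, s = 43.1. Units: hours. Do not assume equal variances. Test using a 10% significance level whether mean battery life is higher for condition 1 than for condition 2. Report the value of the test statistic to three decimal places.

Let group 1 = condition 1, group 2 = condition 2. H0: μ_1 = μ_2; H1: μ_1 > μ_2 (Welch's two-sample t-test, right-tailed).
t = (x̄_1 − x̄_2)/√(s_1²/n_1 + s_2²/n_2) = (416 − 376)/√(25.6²/19 + 43.1²/10) = 2.695
Welch–Satterthwaite df ≈ 12.44
p-value = P(T ≥ 2.695) ≈ 0.0095
Since p ≈ 0.0095 < α = 0.1, reject H0; the evidence is statistically significant.

2.695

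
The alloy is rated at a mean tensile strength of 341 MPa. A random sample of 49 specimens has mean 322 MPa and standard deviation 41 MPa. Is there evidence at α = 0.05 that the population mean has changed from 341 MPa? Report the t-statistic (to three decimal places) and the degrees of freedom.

H0: μ = 341; H1: μ ≠ 341 (one-sample t-test, two-sided).
t = (x̄ − μ₀)/(s/√n) = (322 − 341)/(41/√49) = -3.244
df = n − 1 = 48
Two-sided p-value ≈ 0.002
Since p ≈ 0.002 < α = 0.05, reject H0; the data support H1.

t = -3.244, df = 48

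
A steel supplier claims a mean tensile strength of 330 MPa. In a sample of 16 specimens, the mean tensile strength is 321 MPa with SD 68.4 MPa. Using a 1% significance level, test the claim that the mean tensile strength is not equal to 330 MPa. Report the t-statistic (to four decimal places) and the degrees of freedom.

H0: μ = 330; H1: μ ≠ 330 (one-sample t-test, two-sided).
t = (x̄ − μ₀)/(s/√n) = (321 − 330)/(68.4/√16) = -0.5263
df = n − 1 = 15
Two-sided p-value ≈ 0.6064
Since p ≈ 0.6064 > α = 0.01, fail to reject H0; the evidence is not statistically significant.

t = -0.5263, df = 15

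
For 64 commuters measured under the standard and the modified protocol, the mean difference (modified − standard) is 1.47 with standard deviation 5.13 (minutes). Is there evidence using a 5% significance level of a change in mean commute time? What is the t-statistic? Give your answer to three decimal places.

2.292

H0: μ_d = 0; H1: μ_d ≠ 0 (paired t-test on the differences, two-sided).
t = d̄/(s_d/√n) = 1.47/(5.13/√64) = 2.292
df = n − 1 = 63
Two-sided p-value ≈ 0.0252
Since p ≈ 0.0252 < α = 0.05, reject H0; the evidence is statistically significant.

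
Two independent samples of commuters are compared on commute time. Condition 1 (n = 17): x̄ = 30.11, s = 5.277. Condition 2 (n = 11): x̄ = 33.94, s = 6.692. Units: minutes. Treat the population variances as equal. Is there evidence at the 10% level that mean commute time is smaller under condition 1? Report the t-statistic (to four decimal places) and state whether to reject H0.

t = -1.6885; reject H0

Let group 1 = condition 1, group 2 = condition 2. H0: μ_1 = μ_2; H1: μ_1 < μ_2 (two-sample pooled-variance t-test, left-tailed).
s_p² = [(17−1)·5.277² + (11−1)·6.692²]/(17+11−2) = 34.3606
t = (30.11 − 33.94)/√[34.3606·(1/17 + 1/11)] = -1.6885
df = n₁ + n₂ − 2 = 26
p-value = P(T ≤ -1.6885) ≈ 0.052
Since p ≈ 0.052 < α = 0.1, reject H0; the data support H1.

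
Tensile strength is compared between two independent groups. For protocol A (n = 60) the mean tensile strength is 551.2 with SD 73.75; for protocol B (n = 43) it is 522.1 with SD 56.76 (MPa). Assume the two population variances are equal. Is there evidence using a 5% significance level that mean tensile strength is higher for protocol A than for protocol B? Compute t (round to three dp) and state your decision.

t = 2.167; reject H0

Let group 1 = protocol A, group 2 = protocol B. H0: μ_1 = μ_2; H1: μ_1 > μ_2 (two-sample pooled-variance t-test, right-tailed).
s_p² = [(60−1)·73.75² + (43−1)·56.76²]/(60+43−2) = 4516.99
t = (551.2 − 522.1)/√[4516.99·(1/60 + 1/43)] = 2.167
df = n₁ + n₂ − 2 = 101
p-value = P(T ≥ 2.167) ≈ 0.0163
Since p ≈ 0.0163 < α = 0.05, reject H0; the evidence is statistically significant.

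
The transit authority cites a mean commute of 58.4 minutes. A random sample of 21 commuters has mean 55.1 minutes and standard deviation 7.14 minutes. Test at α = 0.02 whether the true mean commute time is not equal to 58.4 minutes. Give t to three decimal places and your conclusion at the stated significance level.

H0: μ = 58.4; H1: μ ≠ 58.4 (one-sample t-test, two-sided).
t = (x̄ − μ₀)/(s/√n) = (55.1 − 58.4)/(7.14/√21) = -2.118
df = n − 1 = 20
Two-sided p-value ≈ 0.0469
Since p ≈ 0.0469 > α = 0.02, fail to reject H0; the evidence is not statistically significant.

t = -2.118; fail to reject H0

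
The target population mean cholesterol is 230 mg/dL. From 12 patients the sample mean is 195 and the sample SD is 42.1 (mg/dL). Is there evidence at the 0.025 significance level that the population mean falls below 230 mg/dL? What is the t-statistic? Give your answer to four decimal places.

H0: μ = 230; H1: μ < 230 (one-sample t-test, left-tailed).
t = (x̄ − μ₀)/(s/√n) = (195 − 230)/(42.1/√12) = -2.8799
df = n − 1 = 11
p-value = P(T ≤ -2.8799) ≈ 0.007
Since p ≈ 0.007 < α = 0.025, reject H0; the evidence is statistically significant.

-2.8799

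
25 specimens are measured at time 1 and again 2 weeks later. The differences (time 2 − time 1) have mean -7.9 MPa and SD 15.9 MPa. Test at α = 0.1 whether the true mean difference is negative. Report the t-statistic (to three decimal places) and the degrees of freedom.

t = -2.484, df = 24

H0: μ_d = 0; H1: μ_d < 0 (paired t-test on the differences, left-tailed).
t = d̄/(s_d/√n) = -7.9/(15.9/√25) = -2.484
df = n − 1 = 24
p-value = P(T ≤ -2.484) ≈ 0.0102
Since p ≈ 0.0102 < α = 0.1, reject H0; the data support H1.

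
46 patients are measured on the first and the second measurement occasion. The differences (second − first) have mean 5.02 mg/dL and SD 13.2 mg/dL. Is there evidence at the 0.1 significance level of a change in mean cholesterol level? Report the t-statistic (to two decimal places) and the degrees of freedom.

H0: μ_d = 0; H1: μ_d ≠ 0 (paired t-test on the differences, two-sided).
t = d̄/(s_d/√n) = 5.02/(13.2/√46) = 2.58
df = n − 1 = 45
Two-sided p-value ≈ 0.0132
Since p ≈ 0.0132 < α = 0.1, reject H0; the evidence is statistically significant.

t = 2.58, df = 45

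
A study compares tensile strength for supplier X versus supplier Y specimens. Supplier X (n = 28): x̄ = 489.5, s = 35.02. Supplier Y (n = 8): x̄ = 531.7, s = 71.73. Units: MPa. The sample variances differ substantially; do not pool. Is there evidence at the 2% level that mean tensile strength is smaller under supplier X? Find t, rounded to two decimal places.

Let group 1 = supplier X, group 2 = supplier Y. H0: μ_1 = μ_2; H1: μ_1 < μ_2 (Welch's two-sample t-test, left-tailed).
t = (x̄_1 − x̄_2)/√(s_1²/n_1 + s_2²/n_2) = (489.5 − 531.7)/√(35.02²/28 + 71.73²/8) = -1.61
Welch–Satterthwaite df ≈ 7.98
p-value = P(T ≤ -1.61) ≈ 0.0731
Since p ≈ 0.0731 > α = 0.02, fail to reject H0; the evidence is not statistically significant.

-1.61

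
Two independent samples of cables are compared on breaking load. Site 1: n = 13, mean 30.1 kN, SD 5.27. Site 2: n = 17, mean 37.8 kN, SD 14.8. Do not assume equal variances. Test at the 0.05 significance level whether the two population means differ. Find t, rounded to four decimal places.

Let group 1 = site 1, group 2 = site 2. H0: μ_1 = μ_2; H1: μ_1 ≠ μ_2 (Welch's two-sample t-test, two-sided).
t = (x̄_1 − x̄_2)/√(s_1²/n_1 + s_2²/n_2) = (30.1 − 37.8)/√(5.27²/13 + 14.8²/17) = -1.9867
Welch–Satterthwaite df ≈ 20.98
Two-sided p-value ≈ 0.0602
Since p ≈ 0.0602 > α = 0.05, fail to reject H0; the data do not provide sufficient evidence against H0.

-1.9867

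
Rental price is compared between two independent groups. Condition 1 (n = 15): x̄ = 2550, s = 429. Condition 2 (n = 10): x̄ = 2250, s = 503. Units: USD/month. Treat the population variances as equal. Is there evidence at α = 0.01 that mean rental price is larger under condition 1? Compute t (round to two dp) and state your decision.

t = 1.60; fail to reject H0

Let group 1 = condition 1, group 2 = condition 2. H0: μ_1 = μ_2; H1: μ_1 > μ_2 (two-sample pooled-variance t-test, right-tailed).
s_p² = [(15−1)·429² + (10−1)·503²]/(15+10−2) = 211028
t = (2550 − 2250)/√[211028·(1/15 + 1/10)] = 1.60
df = n₁ + n₂ − 2 = 23
p-value = P(T ≥ 1.60) ≈ 0.0617
Since p ≈ 0.0617 > α = 0.01, fail to reject H0; the data do not provide sufficient evidence against H0.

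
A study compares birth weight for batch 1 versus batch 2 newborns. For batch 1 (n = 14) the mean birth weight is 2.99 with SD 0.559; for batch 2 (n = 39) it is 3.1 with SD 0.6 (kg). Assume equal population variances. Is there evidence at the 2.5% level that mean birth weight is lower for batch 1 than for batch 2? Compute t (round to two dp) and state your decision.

Let group 1 = batch 1, group 2 = batch 2. H0: μ_1 = μ_2; H1: μ_1 < μ_2 (two-sample pooled-variance t-test, left-tailed).
s_p² = [(14−1)·0.559² + (39−1)·0.6²]/(14+39−2) = 0.347887
t = (2.99 − 3.1)/√[0.347887·(1/14 + 1/39)] = -0.60
df = n₁ + n₂ − 2 = 51
p-value = P(T ≤ -0.60) ≈ 0.276
Since p ≈ 0.276 > α = 0.025, fail to reject H0; the evidence is not statistically significant.

t = -0.60; fail to reject H0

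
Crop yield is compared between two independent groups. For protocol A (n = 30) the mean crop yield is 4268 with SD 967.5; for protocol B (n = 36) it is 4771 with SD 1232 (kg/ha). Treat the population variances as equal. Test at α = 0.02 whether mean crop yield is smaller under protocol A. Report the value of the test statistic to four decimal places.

-1.8169

Let group 1 = protocol A, group 2 = protocol B. H0: μ_1 = μ_2; H1: μ_1 < μ_2 (two-sample pooled-variance t-test, left-tailed).
s_p² = [(30−1)·967.5² + (36−1)·1232²]/(30+36−2) = 1254210
t = (4268 − 4771)/√[1254210·(1/30 + 1/36)] = -1.8169
df = n₁ + n₂ − 2 = 64
p-value = P(T ≤ -1.8169) ≈ 0.037
Since p ≈ 0.037 > α = 0.02, fail to reject H0; the data do not provide sufficient evidence against H0.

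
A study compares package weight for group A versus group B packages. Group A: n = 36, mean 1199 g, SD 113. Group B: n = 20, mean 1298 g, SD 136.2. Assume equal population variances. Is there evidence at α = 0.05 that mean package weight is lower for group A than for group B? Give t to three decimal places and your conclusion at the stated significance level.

Let group 1 = group A, group 2 = group B. H0: μ_1 = μ_2; H1: μ_1 < μ_2 (two-sample pooled-variance t-test, left-tailed).
s_p² = [(36−1)·113² + (20−1)·136.2²]/(36+20−2) = 14803.2
t = (1199 − 1298)/√[14803.2·(1/36 + 1/20)] = -2.918
df = n₁ + n₂ − 2 = 54
p-value = P(T ≤ -2.918) ≈ 0.0026
Since p ≈ 0.0026 < α = 0.05, reject H0; the evidence is statistically significant.

t = -2.918; reject H0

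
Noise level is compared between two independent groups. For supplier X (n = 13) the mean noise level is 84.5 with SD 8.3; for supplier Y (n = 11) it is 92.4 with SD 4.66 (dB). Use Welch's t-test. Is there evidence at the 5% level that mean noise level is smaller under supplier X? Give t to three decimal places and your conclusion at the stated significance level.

Let group 1 = supplier X, group 2 = supplier Y. H0: μ_1 = μ_2; H1: μ_1 < μ_2 (Welch's two-sample t-test, left-tailed).
t = (x̄_1 − x̄_2)/√(s_1²/n_1 + s_2²/n_2) = (84.5 − 92.4)/√(8.3²/13 + 4.66²/11) = -2.929
Welch–Satterthwaite df ≈ 19.38
p-value = P(T ≤ -2.929) ≈ 0.004
Since p ≈ 0.004 < α = 0.05, reject H0; the data support H1.

t = -2.929; reject H0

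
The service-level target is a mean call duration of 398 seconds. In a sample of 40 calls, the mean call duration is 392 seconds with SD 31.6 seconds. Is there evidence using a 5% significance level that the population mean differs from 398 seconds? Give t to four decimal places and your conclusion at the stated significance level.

H0: μ = 398; H1: μ ≠ 398 (one-sample t-test, two-sided).
t = (x̄ − μ₀)/(s/√n) = (392 − 398)/(31.6/√40) = -1.2009
df = n − 1 = 39
Two-sided p-value ≈ 0.2370
Since p ≈ 0.2370 > α = 0.05, fail to reject H0; the evidence is not statistically significant.

t = -1.2009; fail to reject H0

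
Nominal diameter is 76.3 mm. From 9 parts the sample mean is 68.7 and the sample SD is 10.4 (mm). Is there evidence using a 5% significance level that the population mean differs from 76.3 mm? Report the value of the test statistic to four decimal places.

-2.1923

H0: μ = 76.3; H1: μ ≠ 76.3 (one-sample t-test, two-sided).
t = (x̄ − μ₀)/(s/√n) = (68.7 − 76.3)/(10.4/√9) = -2.1923
df = n − 1 = 8
Two-sided p-value ≈ 0.060
Since p ≈ 0.060 > α = 0.05, fail to reject H0; the evidence is not statistically significant.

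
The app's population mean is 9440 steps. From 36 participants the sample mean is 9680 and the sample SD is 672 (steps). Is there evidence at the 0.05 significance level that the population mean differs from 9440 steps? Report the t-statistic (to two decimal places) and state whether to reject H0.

H0: μ = 9440; H1: μ ≠ 9440 (one-sample t-test, two-sided).
t = (x̄ − μ₀)/(s/√n) = (9680 − 9440)/(672/√36) = 2.14
df = n − 1 = 35
Two-sided p-value ≈ 0.039
Since p ≈ 0.039 < α = 0.05, reject H0; the evidence is statistically significant.

t = 2.14; reject H0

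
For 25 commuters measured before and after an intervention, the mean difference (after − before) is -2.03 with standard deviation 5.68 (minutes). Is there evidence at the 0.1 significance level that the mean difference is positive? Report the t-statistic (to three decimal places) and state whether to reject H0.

t = -1.787; fail to reject H0

H0: μ_d = 0; H1: μ_d > 0 (paired t-test on the differences, right-tailed).
t = d̄/(s_d/√n) = -2.03/(5.68/√25) = -1.787
df = n − 1 = 24
p-value = P(T ≥ -1.787) ≈ 0.957
Since p ≈ 0.957 > α = 0.1, fail to reject H0; the evidence is not statistically significant.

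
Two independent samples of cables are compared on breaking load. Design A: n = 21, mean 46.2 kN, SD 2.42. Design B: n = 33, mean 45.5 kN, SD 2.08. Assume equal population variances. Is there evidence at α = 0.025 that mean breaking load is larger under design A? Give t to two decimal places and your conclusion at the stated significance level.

t = 1.13; fail to reject H0

Let group 1 = design A, group 2 = design B. H0: μ_1 = μ_2; H1: μ_1 > μ_2 (two-sample pooled-variance t-test, right-tailed).
s_p² = [(21−1)·2.42² + (33−1)·2.08²]/(21+33−2) = 4.91486
t = (46.2 − 45.5)/√[4.91486·(1/21 + 1/33)] = 1.13
df = n₁ + n₂ − 2 = 52
p-value = P(T ≥ 1.13) ≈ 0.1316
Since p ≈ 0.1316 > α = 0.025, fail to reject H0; the data do not provide sufficient evidence against H0.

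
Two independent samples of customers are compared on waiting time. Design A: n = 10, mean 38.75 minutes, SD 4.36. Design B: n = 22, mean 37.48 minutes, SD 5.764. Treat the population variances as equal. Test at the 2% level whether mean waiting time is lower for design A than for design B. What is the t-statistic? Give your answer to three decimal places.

0.619

Let group 1 = design A, group 2 = design B. H0: μ_1 = μ_2; H1: μ_1 < μ_2 (two-sample pooled-variance t-test, left-tailed).
s_p² = [(10−1)·4.36² + (22−1)·5.764²]/(10+22−2) = 28.9595
t = (38.75 − 37.48)/√[28.9595·(1/10 + 1/22)] = 0.619
df = n₁ + n₂ − 2 = 30
p-value = P(T ≤ 0.619) ≈ 0.730
Since p ≈ 0.730 > α = 0.02, fail to reject H0; the data do not provide sufficient evidence against H0.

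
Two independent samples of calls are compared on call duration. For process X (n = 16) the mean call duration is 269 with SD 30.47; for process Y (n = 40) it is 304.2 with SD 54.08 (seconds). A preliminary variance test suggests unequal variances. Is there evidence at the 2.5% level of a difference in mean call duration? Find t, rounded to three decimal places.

-3.074

Let group 1 = process X, group 2 = process Y. H0: μ_1 = μ_2; H1: μ_1 ≠ μ_2 (Welch's two-sample t-test, two-sided).
t = (x̄_1 − x̄_2)/√(s_1²/n_1 + s_2²/n_2) = (269 − 304.2)/√(30.47²/16 + 54.08²/40) = -3.074
Welch–Satterthwaite df ≈ 47.57
Two-sided p-value ≈ 0.0035
Since p ≈ 0.0035 < α = 0.025, reject H0; the evidence is statistically significant.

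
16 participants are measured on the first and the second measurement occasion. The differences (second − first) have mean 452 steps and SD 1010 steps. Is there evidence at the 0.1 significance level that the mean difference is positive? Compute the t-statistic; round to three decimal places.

1.790

H0: μ_d = 0; H1: μ_d > 0 (paired t-test on the differences, right-tailed).
t = d̄/(s_d/√n) = 452/(1010/√16) = 1.790
df = n − 1 = 15
p-value = P(T ≥ 1.790) ≈ 0.0468
Since p ≈ 0.0468 < α = 0.1, reject H0; the evidence is statistically significant.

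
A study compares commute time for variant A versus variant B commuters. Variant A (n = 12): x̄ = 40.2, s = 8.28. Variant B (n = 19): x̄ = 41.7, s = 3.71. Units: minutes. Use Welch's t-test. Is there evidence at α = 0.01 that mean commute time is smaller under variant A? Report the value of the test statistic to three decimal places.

-0.591

Let group 1 = variant A, group 2 = variant B. H0: μ_1 = μ_2; H1: μ_1 < μ_2 (Welch's two-sample t-test, left-tailed).
t = (x̄_1 − x̄_2)/√(s_1²/n_1 + s_2²/n_2) = (40.2 − 41.7)/√(8.28²/12 + 3.71²/19) = -0.591
Welch–Satterthwaite df ≈ 13.83
p-value = P(T ≤ -0.591) ≈ 0.2820
Since p ≈ 0.2820 > α = 0.01, fail to reject H0; the evidence is not statistically significant.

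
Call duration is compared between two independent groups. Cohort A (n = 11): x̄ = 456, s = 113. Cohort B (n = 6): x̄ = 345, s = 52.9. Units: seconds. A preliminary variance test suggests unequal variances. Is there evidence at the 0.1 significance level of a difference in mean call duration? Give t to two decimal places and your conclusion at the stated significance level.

t = 2.75; reject H0

Let group 1 = cohort A, group 2 = cohort B. H0: μ_1 = μ_2; H1: μ_1 ≠ μ_2 (Welch's two-sample t-test, two-sided).
t = (x̄_1 − x̄_2)/√(s_1²/n_1 + s_2²/n_2) = (456 − 345)/√(113²/11 + 52.9²/6) = 2.75
Welch–Satterthwaite df ≈ 14.85
Two-sided p-value ≈ 0.015
Since p ≈ 0.015 < α = 0.1, reject H0; the evidence is statistically significant.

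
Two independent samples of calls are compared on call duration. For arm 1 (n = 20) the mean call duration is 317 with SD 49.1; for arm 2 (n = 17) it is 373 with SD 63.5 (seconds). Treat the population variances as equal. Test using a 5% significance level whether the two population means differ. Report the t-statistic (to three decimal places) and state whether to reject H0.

Let group 1 = arm 1, group 2 = arm 2. H0: μ_1 = μ_2; H1: μ_1 ≠ μ_2 (two-sample pooled-variance t-test, two-sided).
s_p² = [(20−1)·49.1² + (17−1)·63.5²]/(20+17−2) = 3152.04
t = (317 − 373)/√[3152.04·(1/20 + 1/17)] = -3.024
df = n₁ + n₂ − 2 = 35
Two-sided p-value ≈ 0.0047
Since p ≈ 0.0047 < α = 0.05, reject H0; the evidence is statistically significant.

t = -3.024; reject H0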